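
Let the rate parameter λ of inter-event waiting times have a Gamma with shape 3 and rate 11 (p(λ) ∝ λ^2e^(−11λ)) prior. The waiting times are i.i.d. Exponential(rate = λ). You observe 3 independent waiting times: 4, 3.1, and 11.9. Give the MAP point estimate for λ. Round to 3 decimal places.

The Exponential(rate=λ) likelihood is ∝ λ^n e^(−λΣtᵢ). Here n = 3 and Σtᵢ = 4 + 3.1 + 11.9 = 19.
Posterior ∝ λ^2e^(−11λ) · λ^3e^(−19λ) = λ^5e^(−30λ), i.e. Gamma(6, 30).
Mode = (a−1)/b = 5/30 ≈ 0.167.

λ̂_MAP = 0.167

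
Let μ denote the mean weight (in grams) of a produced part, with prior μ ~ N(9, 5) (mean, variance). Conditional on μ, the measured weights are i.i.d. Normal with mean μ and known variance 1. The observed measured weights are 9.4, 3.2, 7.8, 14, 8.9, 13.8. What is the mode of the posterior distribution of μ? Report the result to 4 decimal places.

n = 6; x̄ = (9.4 + 3.2 + 7.8 + 14 + 8.9 + 13.8)/6 = 57.1/6 = 571/60 ≈ 9.5167.
For a Normal prior and Normal likelihood with known variance, the posterior is Normal; its mode equals its mean, the precision-weighted average.
Prior precision 1/σ₀² = 1/5 = 0.2; data precision n/σ² = 6/1 = 6.
μ̂ = (0.2·9 + 6·(571/60)) / (0.2 + 6) = 58.9/6.2 = 9.5000.

μ̂_MAP = 9.5000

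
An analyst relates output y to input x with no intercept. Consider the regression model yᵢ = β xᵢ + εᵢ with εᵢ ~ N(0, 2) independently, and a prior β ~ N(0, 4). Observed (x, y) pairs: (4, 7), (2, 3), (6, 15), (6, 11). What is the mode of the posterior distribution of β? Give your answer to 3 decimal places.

β̂_MAP = 2.054

log p(β | y) = −Σ(yᵢ − βxᵢ)²/(2·2) − β²/(2·4) + const.
Setting the derivative to zero: Σxᵢ(yᵢ − βxᵢ)/2 − β/4 = 0, so β = Σxᵢyᵢ / (Σxᵢ² + σ²/τ²).
Σxᵢyᵢ = 4·7 + 2·3 + 6·15 + 6·11 = 190; Σxᵢ² = 92; σ²/τ² = 0.5.
β̂_MAP = 190 / (92 + 0.5) = 190/92.5 ≈ 2.054.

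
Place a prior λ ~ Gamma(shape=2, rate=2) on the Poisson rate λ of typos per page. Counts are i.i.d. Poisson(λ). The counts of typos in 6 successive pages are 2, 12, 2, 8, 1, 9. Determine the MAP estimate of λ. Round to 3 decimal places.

Σxᵢ = 2+12+2+8+1+9 = 34, with n = 6.
Posterior ∝ λe^(−2λ) · λ^34e^(−6λ) = λ^35e^(−8λ), i.e. Gamma(shape=36, rate=8).
The mode of a Gamma(a, b) with a ≥ 1 (shape–rate) is (a−1)/b = 35/8 ≈ 4.375.

λ̂_MAP = 4.375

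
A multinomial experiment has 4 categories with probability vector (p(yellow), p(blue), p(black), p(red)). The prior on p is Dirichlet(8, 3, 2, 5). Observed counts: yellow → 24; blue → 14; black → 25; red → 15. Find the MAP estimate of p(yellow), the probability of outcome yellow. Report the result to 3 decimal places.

The posterior is Dirichlet(αᵢ + nᵢ) = Dirichlet(32, 17, 27, 20).
For a Dirichlet(a₁,…,a_K) with all aᵢ > 1, the mode has j-th component (aⱼ − 1)/(Σaᵢ − K).
Here Σaᵢ = 96 and K = 4, so p(yellow) = (32 − 1)/(96 − 4) = 31/92 ≈ 0.337.

MAP estimate of p(yellow) = 0.337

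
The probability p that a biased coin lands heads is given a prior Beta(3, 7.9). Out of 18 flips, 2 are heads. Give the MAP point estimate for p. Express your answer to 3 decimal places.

Prior: Beta(3, 7.9).
Data: 2 successes in 18 trials. The binomial likelihood contributes p^2(1−p)^16, so the posterior is Beta(3+2, 7.9+16) = Beta(5, 23.9).
For Beta(a, b) with a, b > 1 the mode is (a−1)/(a+b−2) = 4/26.9 ≈ 0.149.

p̂_MAP = 0.149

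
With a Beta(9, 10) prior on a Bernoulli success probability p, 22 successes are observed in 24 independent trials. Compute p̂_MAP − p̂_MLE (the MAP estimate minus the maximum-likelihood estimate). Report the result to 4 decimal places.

Posterior is Beta(31, 12); MAP = (31−1)/(43−2) = 30/41 ≈ 0.73171.
MLE ignores the prior: p̂_MLE = k/n = 22/24 ≈ 0.91667.
Difference = 30/41 − 22/24 = -91/492 ≈ -0.1850.

MAP − MLE = -0.1850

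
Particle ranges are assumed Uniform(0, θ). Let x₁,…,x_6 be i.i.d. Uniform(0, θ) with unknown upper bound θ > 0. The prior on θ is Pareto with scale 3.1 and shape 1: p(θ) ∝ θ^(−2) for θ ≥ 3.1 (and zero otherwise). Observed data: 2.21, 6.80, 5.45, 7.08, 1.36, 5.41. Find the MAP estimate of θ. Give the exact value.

The Uniform(0, θ) likelihood is θ^(−n) for θ ≥ max(xᵢ), zero otherwise. Here max(xᵢ) = 7.08.
Posterior ∝ θ^(−2) · θ^(−6) = θ^(−8) on θ ≥ max(3.1, 7.08) = 7.08.
This density is strictly decreasing in θ, so the posterior mode lies at the lower boundary of the support.

θ̂_MAP = 7.08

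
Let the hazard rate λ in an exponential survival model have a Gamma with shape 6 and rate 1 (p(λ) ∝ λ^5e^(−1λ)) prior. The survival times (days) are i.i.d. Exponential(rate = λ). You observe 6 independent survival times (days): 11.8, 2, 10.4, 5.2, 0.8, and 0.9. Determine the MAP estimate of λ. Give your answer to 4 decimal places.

λ̂_MAP = 0.3427

The Exponential(rate=λ) likelihood is ∝ λ^n e^(−λΣtᵢ). Here n = 6 and Σtᵢ = 11.8 + 2 + 10.4 + 5.2 + 0.8 + 0.9 = 31.1.
Posterior ∝ λ^5e^(−1λ) · λ^6e^(−31.1λ) = λ^11e^(−32.1λ), i.e. Gamma(12, 32.1).
Mode = (a−1)/b = 11/32.1 ≈ 0.3427.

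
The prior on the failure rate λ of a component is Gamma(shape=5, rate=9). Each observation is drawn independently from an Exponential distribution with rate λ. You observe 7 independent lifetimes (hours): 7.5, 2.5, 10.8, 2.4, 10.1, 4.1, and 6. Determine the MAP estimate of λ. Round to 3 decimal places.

λ̂_MAP = 0.210

The Exponential(rate=λ) likelihood is ∝ λ^n e^(−λΣtᵢ). Here n = 7 and Σtᵢ = 7.5 + 2.5 + 10.8 + 2.4 + 10.1 + 4.1 + 6 = 43.4.
Posterior ∝ λ^4e^(−9λ) · λ^7e^(−43.4λ) = λ^11e^(−52.4λ), i.e. Gamma(12, 52.4).
Mode = (a−1)/b = 11/52.4 ≈ 0.210.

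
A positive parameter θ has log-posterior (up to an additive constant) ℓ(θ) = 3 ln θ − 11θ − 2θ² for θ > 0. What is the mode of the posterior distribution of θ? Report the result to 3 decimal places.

ℓ'(θ) = 3/θ − 11 − 4θ. Setting this to zero and multiplying by θ: 4θ² + 11θ − 3 = 0.
θ = (−11 + √(11² + 4·4·3)) / (2·4) = (−11 + √169) / 8 = (−11 + 13)/8 = 1/4.
ℓ''(θ) = −3/θ² − 4 < 0, confirming a maximum.

θ̂_MAP = 0.250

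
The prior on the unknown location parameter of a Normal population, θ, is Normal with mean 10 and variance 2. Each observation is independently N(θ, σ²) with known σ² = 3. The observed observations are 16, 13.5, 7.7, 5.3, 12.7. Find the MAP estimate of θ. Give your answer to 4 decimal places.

θ̂_MAP = 10.8000

n = 5; x̄ = (16 + 13.5 + 7.7 + 5.3 + 12.7)/5 = 55.2/5 = 11.04.
For a Normal prior and Normal likelihood with known variance, the posterior is Normal; its mode equals its mean, the precision-weighted average.
Prior precision 1/σ₀² = 1/2 = 0.5; data precision n/σ² = 5/3.
θ̂ = (0.5·10 + (5/3)·11.04) / (0.5 + 5/3) = 23.4/(13/6) = 10.8000.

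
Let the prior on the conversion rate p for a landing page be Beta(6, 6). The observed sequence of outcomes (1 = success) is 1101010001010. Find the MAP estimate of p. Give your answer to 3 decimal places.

p̂_MAP = 0.478

Prior: Beta(6, 6).
Data: 6 successes in 13 trials (from the sequence). The binomial likelihood contributes p^6(1−p)^7, so the posterior is Beta(6+6, 6+7) = Beta(12, 13).
For Beta(a, b) with a, b > 1 the mode is (a−1)/(a+b−2) = 11/23 ≈ 0.478.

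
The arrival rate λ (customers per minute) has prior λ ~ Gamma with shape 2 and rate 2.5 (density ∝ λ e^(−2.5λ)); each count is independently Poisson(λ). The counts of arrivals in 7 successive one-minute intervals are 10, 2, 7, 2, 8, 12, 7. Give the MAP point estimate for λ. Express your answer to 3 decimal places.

λ̂_MAP = 5.158

Σxᵢ = 10+2+7+2+8+12+7 = 48, with n = 7.
Posterior ∝ λe^(−2.5λ) · λ^48e^(−7λ) = λ^49e^(−9.5λ), i.e. Gamma(shape=50, rate=9.5).
The mode of a Gamma(a, b) with a ≥ 1 (shape–rate) is (a−1)/b = 49/9.5 ≈ 5.158.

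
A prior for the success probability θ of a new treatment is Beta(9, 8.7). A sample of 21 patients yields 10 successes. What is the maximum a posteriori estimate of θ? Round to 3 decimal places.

θ̂_MAP = 0.490

Prior: Beta(9, 8.7).
Data: 10 successes in 21 trials. The binomial likelihood contributes θ^10(1−θ)^11, so the posterior is Beta(9+10, 8.7+11) = Beta(19, 19.7).
For Beta(a, b) with a, b > 1 the mode is (a−1)/(a+b−2) = 18/36.7 ≈ 0.490.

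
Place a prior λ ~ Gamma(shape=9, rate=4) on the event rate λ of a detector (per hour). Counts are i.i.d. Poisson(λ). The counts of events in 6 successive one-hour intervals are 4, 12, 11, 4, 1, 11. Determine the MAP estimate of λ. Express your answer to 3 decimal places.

λ̂_MAP = 5.100

Σxᵢ = 4+12+11+4+1+11 = 43, with n = 6.
Posterior ∝ λ^8e^(−4λ) · λ^43e^(−6λ) = λ^51e^(−10λ), i.e. Gamma(shape=52, rate=10).
The mode of a Gamma(a, b) with a ≥ 1 (shape–rate) is (a−1)/b = 51/10 ≈ 5.100.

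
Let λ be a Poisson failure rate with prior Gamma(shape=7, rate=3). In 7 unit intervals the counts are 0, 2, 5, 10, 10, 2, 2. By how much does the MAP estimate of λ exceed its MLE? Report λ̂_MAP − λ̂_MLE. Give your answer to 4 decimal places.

MAP − MLE = -0.7286

Σxᵢ = 31. Posterior is Gamma(38, 10); MAP = (38−1)/10 = 37/10 ≈ 3.70000.
MLE = x̄ = 31/7 ≈ 4.42857.
Difference = 37/10 − 31/7 = -51/70 ≈ -0.7286.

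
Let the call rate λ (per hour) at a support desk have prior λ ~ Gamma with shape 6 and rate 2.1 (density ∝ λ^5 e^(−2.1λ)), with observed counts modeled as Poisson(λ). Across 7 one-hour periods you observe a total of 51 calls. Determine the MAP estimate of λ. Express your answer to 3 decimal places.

Σxᵢ = 51, n = 7.
Posterior ∝ λ^5e^(−2.1λ) · λ^51e^(−7λ) = λ^56e^(−9.1λ), i.e. Gamma(shape=57, rate=9.1).
The mode of a Gamma(a, b) with a ≥ 1 (shape–rate) is (a−1)/b = 56/9.1 ≈ 6.154.

λ̂_MAP = 6.154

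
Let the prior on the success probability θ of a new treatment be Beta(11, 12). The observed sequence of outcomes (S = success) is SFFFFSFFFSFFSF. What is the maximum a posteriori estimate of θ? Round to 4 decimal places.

Prior: Beta(11, 12).
Data: 4 successes in 14 trials (from the sequence). The binomial likelihood contributes θ^4(1−θ)^10, so the posterior is Beta(11+4, 12+10) = Beta(15, 22).
For Beta(a, b) with a, b > 1 the mode is (a−1)/(a+b−2) = 14/35 ≈ 0.4000.

θ̂_MAP = 0.4000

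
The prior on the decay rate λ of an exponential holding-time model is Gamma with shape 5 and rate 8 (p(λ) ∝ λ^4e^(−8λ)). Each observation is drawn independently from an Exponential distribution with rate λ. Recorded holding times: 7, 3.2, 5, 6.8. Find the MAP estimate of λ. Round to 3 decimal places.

λ̂_MAP = 0.267

The Exponential(rate=λ) likelihood is ∝ λ^n e^(−λΣtᵢ). Here n = 4 and Σtᵢ = 7 + 3.2 + 5 + 6.8 = 22.
Posterior ∝ λ^4e^(−8λ) · λ^4e^(−22λ) = λ^8e^(−30λ), i.e. Gamma(9, 30).
Mode = (a−1)/b = 8/30 ≈ 0.267.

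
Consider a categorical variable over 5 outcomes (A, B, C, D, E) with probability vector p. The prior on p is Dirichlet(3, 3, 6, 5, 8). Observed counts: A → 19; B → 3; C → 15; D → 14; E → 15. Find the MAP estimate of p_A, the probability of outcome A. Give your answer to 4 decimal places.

MAP estimate of p_A = 0.2442

The posterior is Dirichlet(αᵢ + nᵢ) = Dirichlet(22, 6, 21, 19, 23).
For a Dirichlet(a₁,…,a_K) with all aᵢ > 1, the mode has j-th component (aⱼ − 1)/(Σaᵢ − K).
Here Σaᵢ = 91 and K = 5, so p_A = (22 − 1)/(91 − 5) = 21/86 ≈ 0.2442.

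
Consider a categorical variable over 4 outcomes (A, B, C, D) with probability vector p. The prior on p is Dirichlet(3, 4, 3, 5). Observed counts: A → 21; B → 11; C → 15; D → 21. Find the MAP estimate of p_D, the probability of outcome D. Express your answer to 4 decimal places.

MAP estimate of p_D = 0.3165

The posterior is Dirichlet(αᵢ + nᵢ) = Dirichlet(24, 15, 18, 26).
For a Dirichlet(a₁,…,a_K) with all aᵢ > 1, the mode has j-th component (aⱼ − 1)/(Σaᵢ − K).
Here Σaᵢ = 83 and K = 4, so p_D = (26 − 1)/(83 − 4) = 25/79 ≈ 0.3165.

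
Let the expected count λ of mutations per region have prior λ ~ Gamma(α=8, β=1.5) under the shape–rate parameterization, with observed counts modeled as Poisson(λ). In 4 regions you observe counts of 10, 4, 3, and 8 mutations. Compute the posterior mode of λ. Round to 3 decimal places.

λ̂_MAP = 5.818

Σxᵢ = 10+4+3+8 = 25, with n = 4.
Posterior ∝ λ^7e^(−1.5λ) · λ^25e^(−4λ) = λ^32e^(−5.5λ), i.e. Gamma(shape=33, rate=5.5).
The mode of a Gamma(a, b) with a ≥ 1 (shape–rate) is (a−1)/b = 32/5.5 ≈ 5.818.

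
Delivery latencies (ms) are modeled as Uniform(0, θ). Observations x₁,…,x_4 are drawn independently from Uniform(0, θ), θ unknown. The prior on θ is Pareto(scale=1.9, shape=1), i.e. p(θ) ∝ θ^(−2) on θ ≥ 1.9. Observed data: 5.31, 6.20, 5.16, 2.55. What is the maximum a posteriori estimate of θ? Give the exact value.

The Uniform(0, θ) likelihood is θ^(−n) for θ ≥ max(xᵢ), zero otherwise. Here max(xᵢ) = 6.20.
Posterior ∝ θ^(−2) · θ^(−4) = θ^(−6) on θ ≥ max(1.9, 6.20) = 6.20.
This density is strictly decreasing in θ, so the posterior mode lies at the lower boundary of the support.

θ̂_MAP = 6.20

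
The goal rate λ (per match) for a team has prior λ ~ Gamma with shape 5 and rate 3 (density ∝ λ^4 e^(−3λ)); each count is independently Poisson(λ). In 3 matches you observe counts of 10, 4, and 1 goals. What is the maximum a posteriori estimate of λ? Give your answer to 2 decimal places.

Σxᵢ = 10+4+1 = 15, with n = 3.
Posterior ∝ λ^4e^(−3λ) · λ^15e^(−3λ) = λ^19e^(−6λ), i.e. Gamma(shape=20, rate=6).
The mode of a Gamma(a, b) with a ≥ 1 (shape–rate) is (a−1)/b = 19/6 ≈ 3.17.

λ̂_MAP = 3.17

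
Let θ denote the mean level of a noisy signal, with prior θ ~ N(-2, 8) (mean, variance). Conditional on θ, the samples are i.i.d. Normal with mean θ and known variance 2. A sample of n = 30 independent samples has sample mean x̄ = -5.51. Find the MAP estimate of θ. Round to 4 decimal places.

θ̂_MAP = -5.4810

n = 30, x̄ = -5.51.
For a Normal prior and Normal likelihood with known variance, the posterior is Normal; its mode equals its mean, the precision-weighted average.
Prior precision 1/σ₀² = 1/8 = 0.125; data precision n/σ² = 30/2 = 15.
θ̂ = (0.125·(-2) + 15·(-5.51)) / (0.125 + 15) = (-82.9)/15.125 = -3316/605 ≈ -5.4810.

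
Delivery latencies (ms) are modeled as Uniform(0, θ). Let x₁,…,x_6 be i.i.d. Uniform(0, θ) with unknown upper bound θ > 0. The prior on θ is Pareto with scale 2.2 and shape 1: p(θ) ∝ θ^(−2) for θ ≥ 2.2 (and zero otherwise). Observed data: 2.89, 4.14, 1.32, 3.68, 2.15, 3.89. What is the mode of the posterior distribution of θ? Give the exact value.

The Uniform(0, θ) likelihood is θ^(−n) for θ ≥ max(xᵢ), zero otherwise. Here max(xᵢ) = 4.14.
Posterior ∝ θ^(−2) · θ^(−6) = θ^(−8) on θ ≥ max(2.2, 4.14) = 4.14.
This density is strictly decreasing in θ, so the posterior mode lies at the lower boundary of the support.

θ̂_MAP = 4.14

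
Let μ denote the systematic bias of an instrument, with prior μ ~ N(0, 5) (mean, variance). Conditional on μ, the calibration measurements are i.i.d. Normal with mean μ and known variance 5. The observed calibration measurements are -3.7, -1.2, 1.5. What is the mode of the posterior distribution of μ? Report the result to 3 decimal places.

μ̂_MAP = -0.850

n = 3; x̄ = ((-3.7) + (-1.2) + 1.5)/3 = -3.4/3 = -17/15 ≈ -1.1333.
For a Normal prior and Normal likelihood with known variance, the posterior is Normal; its mode equals its mean, the precision-weighted average.
Prior precision 1/σ₀² = 1/5 = 0.2; data precision n/σ² = 3/5 = 0.6.
μ̂ = (0.2·0 + 0.6·(-17/15)) / (0.2 + 0.6) = (-0.68)/0.8 = -0.850.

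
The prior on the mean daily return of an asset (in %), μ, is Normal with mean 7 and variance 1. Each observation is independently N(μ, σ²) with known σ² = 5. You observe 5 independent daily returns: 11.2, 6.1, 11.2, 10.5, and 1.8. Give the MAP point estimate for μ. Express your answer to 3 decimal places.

μ̂_MAP = 7.580

n = 5; x̄ = (11.2 + 6.1 + 11.2 + 10.5 + 1.8)/5 = 40.8/5 = 8.16.
For a Normal prior and Normal likelihood with known variance, the posterior is Normal; its mode equals its mean, the precision-weighted average.
Prior precision 1/σ₀² = 1/1 = 1; data precision n/σ² = 5/5 = 1.
μ̂ = (1·7 + 1·8.16) / (1 + 1) = 15.16/2 = 7.580.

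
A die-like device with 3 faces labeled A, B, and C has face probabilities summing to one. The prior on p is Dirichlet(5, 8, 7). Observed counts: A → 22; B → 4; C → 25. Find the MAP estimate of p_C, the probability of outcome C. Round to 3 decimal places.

MAP estimate of p_C = 0.456

The posterior is Dirichlet(αᵢ + nᵢ) = Dirichlet(27, 12, 32).
For a Dirichlet(a₁,…,a_K) with all aᵢ > 1, the mode has j-th component (aⱼ − 1)/(Σaᵢ − K).
Here Σaᵢ = 71 and K = 3, so p_C = (32 − 1)/(71 − 3) = 31/68 ≈ 0.456.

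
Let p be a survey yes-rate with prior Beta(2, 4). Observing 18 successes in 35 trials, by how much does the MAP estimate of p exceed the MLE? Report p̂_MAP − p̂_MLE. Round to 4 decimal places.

Posterior is Beta(20, 21); MAP = (20−1)/(41−2) = 19/39 ≈ 0.48718.
MLE ignores the prior: p̂_MLE = k/n = 18/35 ≈ 0.51429.
Difference = 19/39 − 18/35 = -37/1365 ≈ -0.0271.

MAP − MLE = -0.0271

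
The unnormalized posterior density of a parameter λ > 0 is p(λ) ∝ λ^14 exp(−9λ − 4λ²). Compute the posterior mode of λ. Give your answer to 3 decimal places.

λ̂_MAP = 0.875

ℓ'(λ) = 14/λ − 9 − 8λ. Setting this to zero and multiplying by λ: 8λ² + 9λ − 14 = 0.
λ = (−9 + √(9² + 4·8·14)) / (2·8) = (−9 + √529) / 16 = (−9 + 23)/16 = 7/8.
ℓ''(λ) = −14/λ² − 8 < 0, confirming a maximum.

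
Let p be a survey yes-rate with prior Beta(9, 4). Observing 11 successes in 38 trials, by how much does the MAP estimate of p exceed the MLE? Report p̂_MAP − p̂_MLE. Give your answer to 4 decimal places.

MAP − MLE = 0.0983

Posterior is Beta(20, 31); MAP = (20−1)/(51−2) = 19/49 ≈ 0.38776.
MLE ignores the prior: p̂_MLE = k/n = 11/38 ≈ 0.28947.
Difference = 19/49 − 11/38 = 183/1862 ≈ 0.0983.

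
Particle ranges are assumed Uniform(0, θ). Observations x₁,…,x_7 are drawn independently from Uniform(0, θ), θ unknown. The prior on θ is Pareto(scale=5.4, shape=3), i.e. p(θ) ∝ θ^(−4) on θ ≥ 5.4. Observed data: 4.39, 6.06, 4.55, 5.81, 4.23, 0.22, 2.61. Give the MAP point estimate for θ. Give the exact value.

The Uniform(0, θ) likelihood is θ^(−n) for θ ≥ max(xᵢ), zero otherwise. Here max(xᵢ) = 6.06.
Posterior ∝ θ^(−4) · θ^(−7) = θ^(−11) on θ ≥ max(5.4, 6.06) = 6.06.
This density is strictly decreasing in θ, so the posterior mode lies at the lower boundary of the support.

θ̂_MAP = 6.06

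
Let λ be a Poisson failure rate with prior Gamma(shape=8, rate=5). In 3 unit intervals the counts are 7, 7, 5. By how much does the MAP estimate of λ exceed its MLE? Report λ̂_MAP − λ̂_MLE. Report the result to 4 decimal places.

MAP − MLE = -3.0833

Σxᵢ = 19. Posterior is Gamma(27, 8); MAP = (27−1)/8 = 26/8 ≈ 3.25000.
MLE = x̄ = 19/3 ≈ 6.33333.
Difference = 26/8 − 19/3 = -37/12 ≈ -3.0833.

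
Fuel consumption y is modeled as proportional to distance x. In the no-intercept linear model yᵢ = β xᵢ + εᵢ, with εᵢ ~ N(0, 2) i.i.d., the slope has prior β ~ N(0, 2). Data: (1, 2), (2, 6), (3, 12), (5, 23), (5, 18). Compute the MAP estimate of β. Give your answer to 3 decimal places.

log p(β | y) = −Σ(yᵢ − βxᵢ)²/(2·2) − β²/(2·2) + const.
Setting the derivative to zero: Σxᵢ(yᵢ − βxᵢ)/2 − β/2 = 0, so β = Σxᵢyᵢ / (Σxᵢ² + σ²/τ²).
Σxᵢyᵢ = 1·2 + 2·6 + 3·12 + 5·23 + 5·18 = 255; Σxᵢ² = 64; σ²/τ² = 1.
β̂_MAP = 255 / (64 + 1) = 255/65 ≈ 3.923.

β̂_MAP = 3.923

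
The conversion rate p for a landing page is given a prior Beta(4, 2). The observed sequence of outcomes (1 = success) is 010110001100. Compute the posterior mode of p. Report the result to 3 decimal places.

p̂_MAP = 0.500

Prior: Beta(4, 2).
Data: 5 successes in 12 trials (from the sequence). The binomial likelihood contributes p^5(1−p)^7, so the posterior is Beta(4+5, 2+7) = Beta(9, 9).
For Beta(a, b) with a, b > 1 the mode is (a−1)/(a+b−2) = 8/16 ≈ 0.500.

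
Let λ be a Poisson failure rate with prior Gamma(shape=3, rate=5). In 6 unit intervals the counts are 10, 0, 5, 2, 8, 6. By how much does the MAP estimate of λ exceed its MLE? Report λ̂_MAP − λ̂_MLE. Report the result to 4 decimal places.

Σxᵢ = 31. Posterior is Gamma(34, 11); MAP = (34−1)/11 = 33/11 ≈ 3.00000.
MLE = x̄ = 31/6 ≈ 5.16667.
Difference = 33/11 − 31/6 = -13/6 ≈ -2.1667.

MAP − MLE = -2.1667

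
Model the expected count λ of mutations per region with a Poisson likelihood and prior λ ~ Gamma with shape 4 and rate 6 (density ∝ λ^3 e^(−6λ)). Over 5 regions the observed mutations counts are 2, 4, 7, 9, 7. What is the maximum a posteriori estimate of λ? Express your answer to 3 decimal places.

Σxᵢ = 2+4+7+9+7 = 29, with n = 5.
Posterior ∝ λ^3e^(−6λ) · λ^29e^(−5λ) = λ^32e^(−11λ), i.e. Gamma(shape=33, rate=11).
The mode of a Gamma(a, b) with a ≥ 1 (shape–rate) is (a−1)/b = 32/11 ≈ 2.909.

λ̂_MAP = 2.909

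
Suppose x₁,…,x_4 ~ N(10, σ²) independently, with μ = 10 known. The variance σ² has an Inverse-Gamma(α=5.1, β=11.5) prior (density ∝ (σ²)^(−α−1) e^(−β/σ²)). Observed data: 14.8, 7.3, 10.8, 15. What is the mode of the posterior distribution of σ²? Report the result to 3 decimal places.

Sum of squared deviations about the known mean: SS = (14.8−10)² + (7.3−10)² + (10.8−10)² + (15−10)² = 55.97.
The Normal likelihood contributes (σ²)^(−n/2) exp(−SS/(2σ²)), so the posterior is Inverse-Gamma(α + n/2, β + SS/2) = Inverse-Gamma(7.1, 39.485).
The mode of Inverse-Gamma(a, b) is b/(a+1) = 39.485/8.1 ≈ 4.875.

σ̂²_MAP = 4.875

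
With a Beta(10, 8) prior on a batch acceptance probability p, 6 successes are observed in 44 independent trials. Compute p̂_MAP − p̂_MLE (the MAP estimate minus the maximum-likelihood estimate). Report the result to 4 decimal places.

MAP − MLE = 0.1136

Posterior is Beta(16, 46); MAP = (16−1)/(62−2) = 15/60 ≈ 0.25000.
MLE ignores the prior: p̂_MLE = k/n = 6/44 ≈ 0.13636.
Difference = 15/60 − 6/44 = 5/44 ≈ 0.1136.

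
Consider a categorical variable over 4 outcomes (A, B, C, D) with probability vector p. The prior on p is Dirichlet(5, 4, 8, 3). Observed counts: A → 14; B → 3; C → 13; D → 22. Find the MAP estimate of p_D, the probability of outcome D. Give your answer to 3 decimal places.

The posterior is Dirichlet(αᵢ + nᵢ) = Dirichlet(19, 7, 21, 25).
For a Dirichlet(a₁,…,a_K) with all aᵢ > 1, the mode has j-th component (aⱼ − 1)/(Σaᵢ − K).
Here Σaᵢ = 72 and K = 4, so p_D = (25 − 1)/(72 − 4) = 24/68 ≈ 0.353.

MAP estimate of p_D = 0.353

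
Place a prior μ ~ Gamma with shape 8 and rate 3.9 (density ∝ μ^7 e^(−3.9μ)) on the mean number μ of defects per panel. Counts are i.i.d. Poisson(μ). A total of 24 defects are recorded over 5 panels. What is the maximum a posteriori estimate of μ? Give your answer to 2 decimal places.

Σxᵢ = 24, n = 5.
Posterior ∝ μ^7e^(−3.9μ) · μ^24e^(−5μ) = μ^31e^(−8.9μ), i.e. Gamma(shape=32, rate=8.9).
The mode of a Gamma(a, b) with a ≥ 1 (shape–rate) is (a−1)/b = 31/8.9 ≈ 3.48.

μ̂_MAP = 3.48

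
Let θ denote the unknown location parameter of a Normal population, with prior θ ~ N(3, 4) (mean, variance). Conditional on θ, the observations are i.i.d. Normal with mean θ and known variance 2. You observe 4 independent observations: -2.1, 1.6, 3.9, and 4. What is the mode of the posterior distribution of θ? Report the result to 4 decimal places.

θ̂_MAP = 1.9778

n = 4; x̄ = ((-2.1) + 1.6 + 3.9 + 4)/4 = 7.4/4 = 1.85.
For a Normal prior and Normal likelihood with known variance, the posterior is Normal; its mode equals its mean, the precision-weighted average.
Prior precision 1/σ₀² = 1/4 = 0.25; data precision n/σ² = 4/2 = 2.
θ̂ = (0.25·3 + 2·1.85) / (0.25 + 2) = 4.45/2.25 = 89/45 ≈ 1.9778.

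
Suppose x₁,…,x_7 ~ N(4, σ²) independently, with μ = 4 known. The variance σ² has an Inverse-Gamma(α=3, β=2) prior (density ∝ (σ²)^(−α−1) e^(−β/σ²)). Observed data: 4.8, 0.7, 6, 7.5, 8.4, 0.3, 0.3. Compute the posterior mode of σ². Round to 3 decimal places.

Sum of squared deviations about the known mean: SS = (4.8−4)² + (0.7−4)² + (6−4)² + (7.5−4)² + (8.4−4)² + (0.3−4)² + (0.3−4)² = 74.52.
The Normal likelihood contributes (σ²)^(−n/2) exp(−SS/(2σ²)), so the posterior is Inverse-Gamma(α + n/2, β + SS/2) = Inverse-Gamma(6.5, 39.26).
The mode of Inverse-Gamma(a, b) is b/(a+1) = 39.26/7.5 ≈ 5.235.

σ̂²_MAP = 5.235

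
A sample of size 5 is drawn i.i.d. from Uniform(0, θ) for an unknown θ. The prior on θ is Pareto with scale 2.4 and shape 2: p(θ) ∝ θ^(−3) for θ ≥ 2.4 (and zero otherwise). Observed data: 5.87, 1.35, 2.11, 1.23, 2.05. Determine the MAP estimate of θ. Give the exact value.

θ̂_MAP = 5.87

The Uniform(0, θ) likelihood is θ^(−n) for θ ≥ max(xᵢ), zero otherwise. Here max(xᵢ) = 5.87.
Posterior ∝ θ^(−3) · θ^(−5) = θ^(−8) on θ ≥ max(2.4, 5.87) = 5.87.
This density is strictly decreasing in θ, so the posterior mode lies at the lower boundary of the support.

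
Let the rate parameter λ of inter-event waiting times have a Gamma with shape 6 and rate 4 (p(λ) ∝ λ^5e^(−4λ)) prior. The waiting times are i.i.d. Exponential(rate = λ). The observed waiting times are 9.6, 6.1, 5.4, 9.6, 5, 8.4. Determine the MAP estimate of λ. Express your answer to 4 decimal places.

The Exponential(rate=λ) likelihood is ∝ λ^n e^(−λΣtᵢ). Here n = 6 and Σtᵢ = 9.6 + 6.1 + 5.4 + 9.6 + 5 + 8.4 = 44.1.
Posterior ∝ λ^5e^(−4λ) · λ^6e^(−44.1λ) = λ^11e^(−48.1λ), i.e. Gamma(12, 48.1).
Mode = (a−1)/b = 11/48.1 ≈ 0.2287.

λ̂_MAP = 0.2287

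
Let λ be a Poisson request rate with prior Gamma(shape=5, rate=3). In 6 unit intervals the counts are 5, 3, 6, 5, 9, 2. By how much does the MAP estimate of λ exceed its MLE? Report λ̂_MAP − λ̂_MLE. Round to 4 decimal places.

MAP − MLE = -1.2222

Σxᵢ = 30. Posterior is Gamma(35, 9); MAP = (35−1)/9 = 34/9 ≈ 3.77778.
MLE = x̄ = 30/6 ≈ 5.00000.
Difference = 34/9 − 30/6 = -11/9 ≈ -1.2222.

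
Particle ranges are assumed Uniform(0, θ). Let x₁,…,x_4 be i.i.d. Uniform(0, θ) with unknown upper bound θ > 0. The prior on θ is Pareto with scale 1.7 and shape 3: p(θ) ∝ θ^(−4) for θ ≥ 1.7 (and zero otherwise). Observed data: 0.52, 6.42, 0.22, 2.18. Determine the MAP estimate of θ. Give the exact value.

θ̂_MAP = 6.42

The Uniform(0, θ) likelihood is θ^(−n) for θ ≥ max(xᵢ), zero otherwise. Here max(xᵢ) = 6.42.
Posterior ∝ θ^(−4) · θ^(−4) = θ^(−8) on θ ≥ max(1.7, 6.42) = 6.42.
This density is strictly decreasing in θ, so the posterior mode lies at the lower boundary of the support.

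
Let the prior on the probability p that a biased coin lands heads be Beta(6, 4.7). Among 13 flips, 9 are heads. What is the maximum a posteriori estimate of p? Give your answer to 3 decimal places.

Prior: Beta(6, 4.7).
Data: 9 successes in 13 trials. The binomial likelihood contributes p^9(1−p)^4, so the posterior is Beta(6+9, 4.7+4) = Beta(15, 8.7).
For Beta(a, b) with a, b > 1 the mode is (a−1)/(a+b−2) = 14/21.7 ≈ 0.645.

p̂_MAP = 0.645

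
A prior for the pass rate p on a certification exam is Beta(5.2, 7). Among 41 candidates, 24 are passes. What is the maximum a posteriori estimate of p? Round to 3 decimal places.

p̂_MAP = 0.551

Prior: Beta(5.2, 7).
Data: 24 successes in 41 trials. The binomial likelihood contributes p^24(1−p)^17, so the posterior is Beta(5.2+24, 7+17) = Beta(29.2, 24).
For Beta(a, b) with a, b > 1 the mode is (a−1)/(a+b−2) = 28.2/51.2 ≈ 0.551.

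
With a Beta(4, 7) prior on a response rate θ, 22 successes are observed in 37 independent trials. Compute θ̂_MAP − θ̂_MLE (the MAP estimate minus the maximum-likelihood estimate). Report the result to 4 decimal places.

Posterior is Beta(26, 22); MAP = (26−1)/(48−2) = 25/46 ≈ 0.54348.
MLE ignores the prior: θ̂_MLE = k/n = 22/37 ≈ 0.59459.
Difference = 25/46 − 22/37 = -87/1702 ≈ -0.0511.

MAP − MLE = -0.0511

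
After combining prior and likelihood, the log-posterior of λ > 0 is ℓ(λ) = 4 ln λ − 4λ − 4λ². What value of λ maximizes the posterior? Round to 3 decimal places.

ℓ'(λ) = 4/λ − 4 − 8λ. Setting this to zero and multiplying by λ: 8λ² + 4λ − 4 = 0.
λ = (−4 + √(4² + 4·8·4)) / (2·8) = (−4 + √144) / 16 = (−4 + 12)/16 = 1/2.
ℓ''(λ) = −4/λ² − 8 < 0, confirming a maximum.

λ̂_MAP = 0.500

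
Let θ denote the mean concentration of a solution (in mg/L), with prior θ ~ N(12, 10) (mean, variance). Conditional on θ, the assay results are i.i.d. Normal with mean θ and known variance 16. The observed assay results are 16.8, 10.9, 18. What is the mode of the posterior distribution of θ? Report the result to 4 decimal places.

n = 3; x̄ = (16.8 + 10.9 + 18)/3 = 45.7/3 = 457/30 ≈ 15.2333.
For a Normal prior and Normal likelihood with known variance, the posterior is Normal; its mode equals its mean, the precision-weighted average.
Prior precision 1/σ₀² = 1/10 = 0.1; data precision n/σ² = 3/16 = 0.1875.
θ̂ = (0.1·12 + 0.1875·(457/30)) / (0.1 + 0.1875) = 4.05625/0.2875 = 649/46 ≈ 14.1087.

θ̂_MAP = 14.1087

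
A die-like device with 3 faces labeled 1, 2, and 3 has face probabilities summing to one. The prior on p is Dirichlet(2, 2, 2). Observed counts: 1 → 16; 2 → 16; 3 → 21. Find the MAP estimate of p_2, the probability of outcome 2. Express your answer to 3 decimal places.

The posterior is Dirichlet(αᵢ + nᵢ) = Dirichlet(18, 18, 23).
For a Dirichlet(a₁,…,a_K) with all aᵢ > 1, the mode has j-th component (aⱼ − 1)/(Σaᵢ − K).
Here Σaᵢ = 59 and K = 3, so p_2 = (18 − 1)/(59 − 3) = 17/56 ≈ 0.304.

MAP estimate: 0.304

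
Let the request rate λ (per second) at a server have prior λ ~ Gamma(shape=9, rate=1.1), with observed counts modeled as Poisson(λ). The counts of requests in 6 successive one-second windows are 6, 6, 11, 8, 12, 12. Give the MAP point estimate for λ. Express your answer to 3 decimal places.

Σxᵢ = 6+6+11+8+12+12 = 55, with n = 6.
Posterior ∝ λ^8e^(−1.1λ) · λ^55e^(−6λ) = λ^63e^(−7.1λ), i.e. Gamma(shape=64, rate=7.1).
The mode of a Gamma(a, b) with a ≥ 1 (shape–rate) is (a−1)/b = 63/7.1 ≈ 8.873.

λ̂_MAP = 8.873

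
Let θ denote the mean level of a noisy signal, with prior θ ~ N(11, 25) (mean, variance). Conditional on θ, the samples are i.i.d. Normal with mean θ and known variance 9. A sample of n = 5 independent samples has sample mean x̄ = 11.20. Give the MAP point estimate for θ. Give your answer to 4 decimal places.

θ̂_MAP = 11.1866

n = 5, x̄ = 11.20.
For a Normal prior and Normal likelihood with known variance, the posterior is Normal; its mode equals its mean, the precision-weighted average.
Prior precision 1/σ₀² = 1/25 = 0.04; data precision n/σ² = 5/9.
θ̂ = (0.04·11 + (5/9)·11.2) / (0.04 + 5/9) = (1499/225)/(134/225) = 1499/134 ≈ 11.1866.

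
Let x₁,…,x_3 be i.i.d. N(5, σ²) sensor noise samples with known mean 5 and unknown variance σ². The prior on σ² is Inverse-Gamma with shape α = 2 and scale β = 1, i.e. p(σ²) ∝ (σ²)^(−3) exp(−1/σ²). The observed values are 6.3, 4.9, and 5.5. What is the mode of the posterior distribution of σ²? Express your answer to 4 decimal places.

σ̂²_MAP = 0.4389

Sum of squared deviations about the known mean: SS = (6.3−5)² + (4.9−5)² + (5.5−5)² = 1.95.
The Normal likelihood contributes (σ²)^(−n/2) exp(−SS/(2σ²)), so the posterior is Inverse-Gamma(α + n/2, β + SS/2) = Inverse-Gamma(3.5, 1.975).
The mode of Inverse-Gamma(a, b) is b/(a+1) = 1.975/4.5 ≈ 0.4389.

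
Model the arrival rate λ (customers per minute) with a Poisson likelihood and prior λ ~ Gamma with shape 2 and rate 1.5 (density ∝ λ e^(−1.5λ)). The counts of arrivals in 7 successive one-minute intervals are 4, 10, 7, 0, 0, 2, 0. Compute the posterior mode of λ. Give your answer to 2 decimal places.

Σxᵢ = 4+10+7+0+0+2+0 = 23, with n = 7.
Posterior ∝ λe^(−1.5λ) · λ^23e^(−7λ) = λ^24e^(−8.5λ), i.e. Gamma(shape=25, rate=8.5).
The mode of a Gamma(a, b) with a ≥ 1 (shape–rate) is (a−1)/b = 24/8.5 ≈ 2.82.

λ̂_MAP = 2.82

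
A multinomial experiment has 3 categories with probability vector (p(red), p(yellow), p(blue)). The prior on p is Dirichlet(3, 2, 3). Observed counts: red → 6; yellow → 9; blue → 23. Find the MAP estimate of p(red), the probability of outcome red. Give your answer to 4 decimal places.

The posterior is Dirichlet(αᵢ + nᵢ) = Dirichlet(9, 11, 26).
For a Dirichlet(a₁,…,a_K) with all aᵢ > 1, the mode has j-th component (aⱼ − 1)/(Σaᵢ − K).
Here Σaᵢ = 46 and K = 3, so p(red) = (9 − 1)/(46 − 3) = 8/43 ≈ 0.1860.

MAP estimate of p(red) = 0.1860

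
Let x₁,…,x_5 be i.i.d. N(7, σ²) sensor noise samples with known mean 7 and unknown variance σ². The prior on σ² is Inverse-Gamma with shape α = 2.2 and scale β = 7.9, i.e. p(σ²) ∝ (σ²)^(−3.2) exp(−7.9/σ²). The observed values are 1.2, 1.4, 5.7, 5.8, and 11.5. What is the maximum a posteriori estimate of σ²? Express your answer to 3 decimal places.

σ̂²_MAP = 9.139

Sum of squared deviations about the known mean: SS = (1.2−7)² + (1.4−7)² + (5.7−7)² + (5.8−7)² + (11.5−7)² = 88.38.
The Normal likelihood contributes (σ²)^(−n/2) exp(−SS/(2σ²)), so the posterior is Inverse-Gamma(α + n/2, β + SS/2) = Inverse-Gamma(4.7, 52.09).
The mode of Inverse-Gamma(a, b) is b/(a+1) = 52.09/5.7 ≈ 9.139.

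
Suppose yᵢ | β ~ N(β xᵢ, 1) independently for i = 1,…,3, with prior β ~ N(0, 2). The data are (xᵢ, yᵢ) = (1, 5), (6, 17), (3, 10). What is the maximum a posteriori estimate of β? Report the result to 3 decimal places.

β̂_MAP = 2.946

log p(β | y) = −Σ(yᵢ − βxᵢ)²/(2·1) − β²/(2·2) + const.
Setting the derivative to zero: Σxᵢ(yᵢ − βxᵢ)/1 − β/2 = 0, so β = Σxᵢyᵢ / (Σxᵢ² + σ²/τ²).
Σxᵢyᵢ = 1·5 + 6·17 + 3·10 = 137; Σxᵢ² = 46; σ²/τ² = 0.5.
β̂_MAP = 137 / (46 + 0.5) = 137/46.5 ≈ 2.946.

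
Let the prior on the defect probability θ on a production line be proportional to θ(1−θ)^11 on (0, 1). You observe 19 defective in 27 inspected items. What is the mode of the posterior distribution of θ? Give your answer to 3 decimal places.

The prior density ∝ θ(1−θ)^11 is the kernel of Beta(2, 12).
Data: 19 successes in 27 trials. The binomial likelihood contributes θ^19(1−θ)^8, so the posterior is Beta(2+19, 12+8) = Beta(21, 20).
For Beta(a, b) with a, b > 1 the mode is (a−1)/(a+b−2) = 20/39 ≈ 0.513.

θ̂_MAP = 0.513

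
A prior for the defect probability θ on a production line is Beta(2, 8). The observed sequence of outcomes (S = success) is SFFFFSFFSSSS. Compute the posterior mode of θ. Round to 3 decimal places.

θ̂_MAP = 0.350

Prior: Beta(2, 8).
Data: 6 successes in 12 trials (from the sequence). The binomial likelihood contributes θ^6(1−θ)^6, so the posterior is Beta(2+6, 8+6) = Beta(8, 14).
For Beta(a, b) with a, b > 1 the mode is (a−1)/(a+b−2) = 7/20 ≈ 0.350.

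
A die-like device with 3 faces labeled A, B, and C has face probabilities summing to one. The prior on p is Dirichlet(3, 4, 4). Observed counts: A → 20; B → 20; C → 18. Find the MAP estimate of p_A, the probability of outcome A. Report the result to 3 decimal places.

The posterior is Dirichlet(αᵢ + nᵢ) = Dirichlet(23, 24, 22).
For a Dirichlet(a₁,…,a_K) with all aᵢ > 1, the mode has j-th component (aⱼ − 1)/(Σaᵢ − K).
Here Σaᵢ = 69 and K = 3, so p_A = (23 − 1)/(69 − 3) = 22/66 ≈ 0.333.

MAP estimate of p_A = 0.333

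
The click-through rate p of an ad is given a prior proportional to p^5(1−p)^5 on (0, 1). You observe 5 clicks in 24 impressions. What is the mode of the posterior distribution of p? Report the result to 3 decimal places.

p̂_MAP = 0.294

The prior density ∝ p^5(1−p)^5 is the kernel of Beta(6, 6).
Data: 5 successes in 24 trials. The binomial likelihood contributes p^5(1−p)^19, so the posterior is Beta(6+5, 6+19) = Beta(11, 25).
For Beta(a, b) with a, b > 1 the mode is (a−1)/(a+b−2) = 10/34 ≈ 0.294.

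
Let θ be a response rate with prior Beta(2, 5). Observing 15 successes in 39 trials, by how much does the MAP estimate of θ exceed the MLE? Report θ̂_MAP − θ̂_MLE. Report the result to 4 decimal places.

Posterior is Beta(17, 29); MAP = (17−1)/(46−2) = 16/44 ≈ 0.36364.
MLE ignores the prior: θ̂_MLE = k/n = 15/39 ≈ 0.38462.
Difference = 16/44 − 15/39 = -3/143 ≈ -0.0210.

MAP − MLE = -0.0210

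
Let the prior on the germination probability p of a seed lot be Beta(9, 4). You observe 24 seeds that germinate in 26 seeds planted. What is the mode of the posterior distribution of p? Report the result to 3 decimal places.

p̂_MAP = 0.865

Prior: Beta(9, 4).
Data: 24 successes in 26 trials. The binomial likelihood contributes p^24(1−p)^2, so the posterior is Beta(9+24, 4+2) = Beta(33, 6).
For Beta(a, b) with a, b > 1 the mode is (a−1)/(a+b−2) = 32/37 ≈ 0.865.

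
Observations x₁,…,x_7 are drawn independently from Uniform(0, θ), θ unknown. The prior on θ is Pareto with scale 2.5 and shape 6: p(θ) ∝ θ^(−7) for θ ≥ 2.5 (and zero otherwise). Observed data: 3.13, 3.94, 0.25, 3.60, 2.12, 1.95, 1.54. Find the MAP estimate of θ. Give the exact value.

θ̂_MAP = 3.94

The Uniform(0, θ) likelihood is θ^(−n) for θ ≥ max(xᵢ), zero otherwise. Here max(xᵢ) = 3.94.
Posterior ∝ θ^(−7) · θ^(−7) = θ^(−14) on θ ≥ max(2.5, 3.94) = 3.94.
This density is strictly decreasing in θ, so the posterior mode lies at the lower boundary of the support.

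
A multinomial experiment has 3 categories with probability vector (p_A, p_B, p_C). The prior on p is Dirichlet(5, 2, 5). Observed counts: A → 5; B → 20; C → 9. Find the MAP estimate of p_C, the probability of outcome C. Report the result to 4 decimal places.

MAP estimate of p_C = 0.3023

The posterior is Dirichlet(αᵢ + nᵢ) = Dirichlet(10, 22, 14).
For a Dirichlet(a₁,…,a_K) with all aᵢ > 1, the mode has j-th component (aⱼ − 1)/(Σaᵢ − K).
Here Σaᵢ = 46 and K = 3, so p_C = (14 − 1)/(46 − 3) = 13/43 ≈ 0.3023.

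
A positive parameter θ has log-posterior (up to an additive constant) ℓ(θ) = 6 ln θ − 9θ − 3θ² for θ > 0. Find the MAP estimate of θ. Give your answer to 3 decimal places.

ℓ'(θ) = 6/θ − 9 − 6θ. Setting this to zero and multiplying by θ: 6θ² + 9θ − 6 = 0.
θ = (−9 + √(9² + 4·6·6)) / (2·6) = (−9 + √225) / 12 = (−9 + 15)/12 = 1/2.
ℓ''(θ) = −6/θ² − 6 < 0, confirming a maximum.

θ̂_MAP = 0.500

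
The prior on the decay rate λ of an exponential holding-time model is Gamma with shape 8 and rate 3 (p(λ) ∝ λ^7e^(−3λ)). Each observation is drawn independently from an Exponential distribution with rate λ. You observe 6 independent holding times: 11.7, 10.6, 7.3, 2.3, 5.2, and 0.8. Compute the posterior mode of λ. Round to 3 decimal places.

λ̂_MAP = 0.318

The Exponential(rate=λ) likelihood is ∝ λ^n e^(−λΣtᵢ). Here n = 6 and Σtᵢ = 11.7 + 10.6 + 7.3 + 2.3 + 5.2 + 0.8 = 37.9.
Posterior ∝ λ^7e^(−3λ) · λ^6e^(−37.9λ) = λ^13e^(−40.9λ), i.e. Gamma(14, 40.9).
Mode = (a−1)/b = 13/40.9 ≈ 0.318.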